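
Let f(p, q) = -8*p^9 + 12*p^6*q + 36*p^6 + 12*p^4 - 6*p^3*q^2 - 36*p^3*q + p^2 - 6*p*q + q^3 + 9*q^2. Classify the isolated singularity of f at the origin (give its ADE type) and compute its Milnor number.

Type A_2, Milnor number mu = 2.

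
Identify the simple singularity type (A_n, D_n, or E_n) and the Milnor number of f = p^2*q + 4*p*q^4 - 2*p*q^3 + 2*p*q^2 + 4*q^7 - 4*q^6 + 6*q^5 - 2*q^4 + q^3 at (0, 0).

The Hessian of f at 0 is [[0, 0], [0, 0]] with rank 0, so corank 2. A Groebner basis of the Jacobian ideal J(f) in C{p,q} is {p^3 + p^2/4 + 3*p*q/2 + 5*q^2/4, p^2*q - p*q - q^2, -p^2/4 + p*q^2 + p*q/2 + 3*q^2/4, p^2/2 + q^3 - q^2/2}; counting standard monomials gives mu = 6. Corank 2; j^3 = q*(p + q)^2 has shape L^2 M (L != M), so D-series; mu = 6 gives D_6.

Type D_6, Milnor number mu = 6.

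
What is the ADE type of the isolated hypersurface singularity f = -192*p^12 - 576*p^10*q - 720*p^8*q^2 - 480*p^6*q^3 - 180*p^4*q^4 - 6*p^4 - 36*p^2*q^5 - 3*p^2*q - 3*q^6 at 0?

D_7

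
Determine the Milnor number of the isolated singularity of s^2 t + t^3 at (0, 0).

4

The Hessian of f at 0 is [[0, 0], [0, 0]] with rank 0, so corank 2. A Groebner basis of the Jacobian ideal J(f) in C{s,t} is {t^3, s^2 + 3*t^2, s*t}; counting standard monomials gives mu = 4. Corank 2; j^3 = t*(s^2 + t^2) splits into three distinct lines over C (the quadratic factor has nonzero discriminant), so D_4.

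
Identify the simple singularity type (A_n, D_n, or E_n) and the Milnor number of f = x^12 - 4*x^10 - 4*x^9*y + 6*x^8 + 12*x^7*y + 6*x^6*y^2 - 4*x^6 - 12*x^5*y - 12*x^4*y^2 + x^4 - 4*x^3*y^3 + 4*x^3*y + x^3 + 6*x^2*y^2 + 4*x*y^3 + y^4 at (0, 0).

The Hessian of f at 0 has rank 0. Corank 2; j^3 = x^3 is a perfect cube, so E-series; the 4-jet and mu = 6 give E_6.

Type E_6, Milnor number mu = 6.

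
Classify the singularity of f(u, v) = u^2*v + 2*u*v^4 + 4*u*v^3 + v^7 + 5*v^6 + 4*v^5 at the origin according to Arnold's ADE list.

The Hessian of f at 0 is [[0, 0], [0, 0]] with rank 0, so corank 2. A Groebner basis of the Jacobian ideal J(f) in C{u,v} is {u*v + v^4 + 2*v^3, u^3, u^2*v + 2*u^2 + 8*u*v + 16*v^3, -u^2/2 + u*v^2 - 4*u*v - 8*v^3}; counting standard monomials gives mu = 7. Corank 2; j^3 = u^2*v has shape L^2 M (L != M), so D-series; mu = 7 gives D_7.

D_{7}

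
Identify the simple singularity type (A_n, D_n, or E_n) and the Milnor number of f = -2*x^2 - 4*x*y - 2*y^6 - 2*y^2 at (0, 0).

Type A5, Milnor number mu = 5.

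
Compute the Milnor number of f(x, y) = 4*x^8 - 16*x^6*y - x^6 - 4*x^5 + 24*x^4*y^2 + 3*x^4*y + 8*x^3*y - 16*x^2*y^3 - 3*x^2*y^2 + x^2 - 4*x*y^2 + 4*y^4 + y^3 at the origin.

2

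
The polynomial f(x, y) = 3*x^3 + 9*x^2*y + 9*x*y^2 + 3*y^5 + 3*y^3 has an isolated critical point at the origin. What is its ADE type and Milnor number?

The Hessian of f at 0 is [[0, 0], [0, 0]] with rank 0, so corank 2. A Groebner basis of the Jacobian ideal J(f) in C{x,y} is {y^4, x^2 + 2*x*y + y^2}; counting standard monomials gives mu = 8. Corank 2; j^3 = 3*(x + y)^3 is a perfect cube, so E-series; the 5-jet and mu = 8 give E_8.

Type E_8, Milnor number mu = 8.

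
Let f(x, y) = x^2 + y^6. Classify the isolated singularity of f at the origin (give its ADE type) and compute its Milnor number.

Type A_5, Milnor number mu = 5.

The Hessian of f at 0 has rank 1. Corank 1: A-series; mu = 5 gives A_5.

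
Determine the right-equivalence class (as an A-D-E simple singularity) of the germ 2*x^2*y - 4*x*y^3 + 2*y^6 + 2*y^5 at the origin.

D_7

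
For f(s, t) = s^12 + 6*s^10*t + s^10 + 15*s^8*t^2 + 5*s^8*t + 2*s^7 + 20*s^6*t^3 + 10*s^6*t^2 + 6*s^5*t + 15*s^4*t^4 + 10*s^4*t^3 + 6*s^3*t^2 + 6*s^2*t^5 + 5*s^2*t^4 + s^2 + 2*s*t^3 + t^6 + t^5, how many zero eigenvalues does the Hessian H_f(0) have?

1

Hessian at 0 has rank 1.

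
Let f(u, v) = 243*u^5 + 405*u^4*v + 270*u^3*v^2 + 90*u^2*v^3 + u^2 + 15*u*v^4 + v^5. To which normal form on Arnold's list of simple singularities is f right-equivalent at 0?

A4

The Hessian of f at 0 has rank 1. Corank 1: A-series; mu = 4 gives A_4.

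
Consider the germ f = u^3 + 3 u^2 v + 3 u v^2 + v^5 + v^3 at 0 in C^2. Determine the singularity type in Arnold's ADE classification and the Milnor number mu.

The Hessian of f at 0 has rank 0. Corank 2; j^3 = (u + v)^3 is a perfect cube, so E-series; the 5-jet and mu = 8 give E_8.

Type E8, Milnor number mu = 8.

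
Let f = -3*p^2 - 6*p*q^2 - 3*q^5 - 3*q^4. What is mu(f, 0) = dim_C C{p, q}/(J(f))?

4

The Hessian of f at 0 has rank 1. Corank 1: A-series; mu = 4 gives A_4.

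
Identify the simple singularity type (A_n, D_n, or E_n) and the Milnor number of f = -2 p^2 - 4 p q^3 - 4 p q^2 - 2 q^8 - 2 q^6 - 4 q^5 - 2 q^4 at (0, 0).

Type A_7, Milnor number mu = 7.

The Hessian of f at 0 has rank 1. Corank 1: A-series; mu = 7 gives A_7.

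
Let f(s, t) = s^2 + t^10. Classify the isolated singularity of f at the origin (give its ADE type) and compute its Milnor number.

Type A9, Milnor number mu = 9.

The Hessian of f at 0 has rank 1. Corank 1: A-series; mu = 9 gives A_9.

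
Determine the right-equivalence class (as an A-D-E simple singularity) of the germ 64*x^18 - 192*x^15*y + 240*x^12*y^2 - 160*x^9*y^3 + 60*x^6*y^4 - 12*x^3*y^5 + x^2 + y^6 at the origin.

A_{5}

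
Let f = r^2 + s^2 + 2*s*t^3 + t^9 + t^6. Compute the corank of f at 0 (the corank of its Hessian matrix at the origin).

The Hessian at 0 is [[2, 0, 0], [0, 0, 0], [0, 0, 2]] of rank 2; hence corank 1.

1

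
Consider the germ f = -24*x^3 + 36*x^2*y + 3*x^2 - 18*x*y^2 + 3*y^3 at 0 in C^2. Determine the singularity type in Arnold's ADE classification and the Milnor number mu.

Type A_{2}, Milnor number mu = 2.

The Hessian of f at 0 has rank 1. Corank 1: A-series; mu = 2 gives A_2.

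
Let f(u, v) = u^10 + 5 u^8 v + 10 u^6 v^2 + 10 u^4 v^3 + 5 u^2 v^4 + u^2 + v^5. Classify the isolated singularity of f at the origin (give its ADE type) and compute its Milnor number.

Type A_4, Milnor number mu = 4.

The Hessian of f at 0 has rank 1. Corank 1: A-series; mu = 4 gives A_4.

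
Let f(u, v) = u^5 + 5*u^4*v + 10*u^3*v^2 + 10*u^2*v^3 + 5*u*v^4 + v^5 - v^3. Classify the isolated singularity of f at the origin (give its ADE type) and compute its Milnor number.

Type E_{8}, Milnor number mu = 8.

The Hessian of f at 0 has rank 0. Corank 2; j^3 = -v^3 is a perfect cube, so E-series; the 5-jet and mu = 8 give E_8.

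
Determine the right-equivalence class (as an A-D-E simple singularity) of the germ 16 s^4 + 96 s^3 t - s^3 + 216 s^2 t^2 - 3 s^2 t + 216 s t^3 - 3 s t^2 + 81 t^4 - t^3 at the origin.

The Hessian of f at 0 has rank 0. Corank 2; j^3 = -(s + t)^3 is a perfect cube, so E-series; the 4-jet and mu = 6 give E_6.

E_{6}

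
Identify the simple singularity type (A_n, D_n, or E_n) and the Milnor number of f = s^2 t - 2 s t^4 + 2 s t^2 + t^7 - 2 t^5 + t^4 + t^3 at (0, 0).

The Hessian of f at 0 is [[0, 0], [0, 0]] with rank 0, so corank 2. A Groebner basis of the Jacobian ideal J(f) in C{s,t} is {s^3 - s^2/4 + t^2/4, s^2/4 + t^3 - t^2/4, s*t + t^2}; counting standard monomials gives mu = 5. Corank 2; j^3 = t*(s + t)^2 has shape L^2 M (L != M), so D-series; mu = 5 gives D_5.

Type D5, Milnor number mu = 5.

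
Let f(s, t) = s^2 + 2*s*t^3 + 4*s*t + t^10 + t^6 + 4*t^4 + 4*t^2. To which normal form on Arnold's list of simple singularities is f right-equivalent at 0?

The Hessian of f at 0 is [[2, 4], [4, 8]] with rank 1, so corank 1. A Groebner basis of the Jacobian ideal J(f) in C{s,t} is {s^3 + 6*s^2*t + 12*s*t^2 - 8*s - 16*t, s + t^3 + 2*t}; counting standard monomials gives mu = 9. Corank 1: A-series; mu = 9 gives A_9.

A9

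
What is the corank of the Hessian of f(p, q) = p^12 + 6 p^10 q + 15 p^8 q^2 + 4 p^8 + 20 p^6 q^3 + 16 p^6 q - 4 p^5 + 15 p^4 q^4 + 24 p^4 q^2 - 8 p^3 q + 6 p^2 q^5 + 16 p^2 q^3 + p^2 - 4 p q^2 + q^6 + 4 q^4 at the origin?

The Hessian at 0 is [[2, 0], [0, 0]] of rank 1; hence corank 1.

1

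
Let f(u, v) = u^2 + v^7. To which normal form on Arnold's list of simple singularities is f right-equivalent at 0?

The Hessian of f at 0 is [[2, 0], [0, 0]] with rank 1, so corank 1. A Groebner basis of the Jacobian ideal J(f) in C{u,v} is {v^6, u}; counting standard monomials gives mu = 6. Corank 1: A-series; mu = 6 gives A_6.

A_{6}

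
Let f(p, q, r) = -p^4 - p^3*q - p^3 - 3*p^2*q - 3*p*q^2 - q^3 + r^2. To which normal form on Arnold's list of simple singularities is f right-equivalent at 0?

E_7

The Hessian of f at 0 has rank 1. Corank 2; j^3 = -(p + q)^3 is a perfect cube, so E-series; the 4-jet and mu = 7 give E_7.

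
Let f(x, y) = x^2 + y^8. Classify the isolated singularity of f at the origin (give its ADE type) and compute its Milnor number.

Type A_7, Milnor number mu = 7.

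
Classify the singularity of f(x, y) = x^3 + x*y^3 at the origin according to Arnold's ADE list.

The Hessian of f at 0 has rank 0. Corank 2; j^3 = x^3 is a perfect cube, so E-series; the 4-jet and mu = 7 give E_7.

E_{7}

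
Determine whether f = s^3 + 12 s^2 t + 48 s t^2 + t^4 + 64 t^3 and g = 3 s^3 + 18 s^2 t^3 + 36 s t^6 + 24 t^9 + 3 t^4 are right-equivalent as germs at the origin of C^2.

The Hessian of f at 0 has rank 0. Corank 2; j^3 = (s + 4*t)^3 is a perfect cube, so E-series; the 4-jet and mu = 6 give E_6. The Hessian of g at 0 has rank 0. Corank 2; j^3 = 3*s^3 is a perfect cube, so E-series; the 4-jet and mu = 6 give E_6. Both have type E_6, hence right-equivalent.

Yes.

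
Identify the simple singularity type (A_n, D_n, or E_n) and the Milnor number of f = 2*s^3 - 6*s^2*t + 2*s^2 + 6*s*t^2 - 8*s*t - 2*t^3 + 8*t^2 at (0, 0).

Type A_{2}, Milnor number mu = 2.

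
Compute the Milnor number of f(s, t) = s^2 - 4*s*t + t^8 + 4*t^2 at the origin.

7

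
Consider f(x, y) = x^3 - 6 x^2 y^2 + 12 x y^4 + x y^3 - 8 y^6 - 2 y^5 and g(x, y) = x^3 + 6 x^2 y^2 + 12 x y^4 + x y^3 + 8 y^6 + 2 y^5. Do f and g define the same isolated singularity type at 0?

Yes.

The Hessian of f at 0 has rank 0. Corank 2; j^3 = x^3 is a perfect cube, so E-series; the 4-jet and mu = 7 give E_7. The Hessian of g at 0 has rank 0. Corank 2; j^3 = x^3 is a perfect cube, so E-series; the 4-jet and mu = 7 give E_7. Both have type E_7, hence right-equivalent.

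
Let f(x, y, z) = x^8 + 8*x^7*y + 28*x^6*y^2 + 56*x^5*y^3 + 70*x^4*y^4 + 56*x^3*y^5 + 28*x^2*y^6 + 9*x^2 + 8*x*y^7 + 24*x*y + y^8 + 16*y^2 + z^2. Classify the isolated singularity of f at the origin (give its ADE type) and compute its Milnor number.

The Hessian of f at 0 has rank 2. Corank 1: A-series; mu = 7 gives A_7.

Type A_7, Milnor number mu = 7.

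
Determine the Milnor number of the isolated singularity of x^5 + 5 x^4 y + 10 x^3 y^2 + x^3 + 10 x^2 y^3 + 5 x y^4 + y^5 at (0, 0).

The Hessian of f at 0 is [[0, 0], [0, 0]] with rank 0, so corank 2. A Groebner basis of the Jacobian ideal J(f) in C{x,y} is {y^5, x*y^3 + y^4/4, x^2}; counting standard monomials gives mu = 8. Corank 2; j^3 = x^3 is a perfect cube, so E-series; the 5-jet and mu = 8 give E_8.

8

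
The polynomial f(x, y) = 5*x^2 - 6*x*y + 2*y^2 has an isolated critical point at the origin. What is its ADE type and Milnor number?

The Hessian of f at 0 has rank 2. Corank 0: nondegenerate Morse point, so A_1.

Type A_{1}, Milnor number mu = 1.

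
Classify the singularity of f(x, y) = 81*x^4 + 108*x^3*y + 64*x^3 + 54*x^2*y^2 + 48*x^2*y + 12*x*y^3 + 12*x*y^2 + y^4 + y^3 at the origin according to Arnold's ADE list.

E_{6}

The Hessian of f at 0 is [[0, 0], [0, 0]] with rank 0, so corank 2. A Groebner basis of the Jacobian ideal J(f) in C{x,y} is {y^4, x*y^2 + 5*y^3/18, x^2 + x*y/2 + y^2/16}; counting standard monomials gives mu = 6. Corank 2; j^3 = (4*x + y)^3 is a perfect cube, so E-series; the 4-jet and mu = 6 give E_6.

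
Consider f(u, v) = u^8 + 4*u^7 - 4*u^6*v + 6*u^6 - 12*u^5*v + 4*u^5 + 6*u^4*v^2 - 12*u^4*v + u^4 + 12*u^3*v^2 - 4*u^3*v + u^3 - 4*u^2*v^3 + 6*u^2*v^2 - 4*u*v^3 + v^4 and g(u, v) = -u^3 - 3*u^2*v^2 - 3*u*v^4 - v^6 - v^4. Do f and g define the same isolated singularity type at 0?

Yes.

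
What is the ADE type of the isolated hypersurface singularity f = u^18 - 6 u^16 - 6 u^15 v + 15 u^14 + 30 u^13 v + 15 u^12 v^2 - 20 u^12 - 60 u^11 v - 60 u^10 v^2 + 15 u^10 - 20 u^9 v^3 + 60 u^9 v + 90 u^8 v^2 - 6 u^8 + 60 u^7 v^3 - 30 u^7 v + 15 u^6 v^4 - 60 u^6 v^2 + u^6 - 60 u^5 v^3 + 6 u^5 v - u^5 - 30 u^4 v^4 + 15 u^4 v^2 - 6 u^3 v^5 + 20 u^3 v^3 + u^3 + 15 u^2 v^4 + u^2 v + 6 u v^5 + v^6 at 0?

D_7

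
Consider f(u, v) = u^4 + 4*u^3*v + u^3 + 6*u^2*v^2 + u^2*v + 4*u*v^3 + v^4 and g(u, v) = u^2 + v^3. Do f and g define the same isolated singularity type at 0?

No.

The Hessian of f at 0 is [[0, 0], [0, 0]] with rank 0, so corank 2. A Groebner basis of the Jacobian ideal J(f) in C{u,v} is {u*v^2, -u*v/4 + v^3, u^2 + u*v}; counting standard monomials gives mu = 5. Corank 2; j^3 = u^2*(u + v) has shape L^2 M (L != M), so D-series; mu = 5 gives D_5. The Hessian of g at 0 is [[2, 0], [0, 0]] with rank 1, so corank 1. A Groebner basis of the Jacobian ideal J(g) in C{u,v} is {v^2, u}; counting standard monomials gives mu = 2. Corank 1: A-series; mu = 2 gives A_2. f is D_5 but g is A_2, hence not right-equivalent.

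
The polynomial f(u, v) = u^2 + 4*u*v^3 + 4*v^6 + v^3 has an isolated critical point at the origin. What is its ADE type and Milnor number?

The Hessian of f at 0 has rank 1. Corank 1: A-series; mu = 2 gives A_2.

Type A2, Milnor number mu = 2.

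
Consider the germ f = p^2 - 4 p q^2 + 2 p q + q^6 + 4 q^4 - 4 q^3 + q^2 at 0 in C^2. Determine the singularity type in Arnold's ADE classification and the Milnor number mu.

Type A_5, Milnor number mu = 5.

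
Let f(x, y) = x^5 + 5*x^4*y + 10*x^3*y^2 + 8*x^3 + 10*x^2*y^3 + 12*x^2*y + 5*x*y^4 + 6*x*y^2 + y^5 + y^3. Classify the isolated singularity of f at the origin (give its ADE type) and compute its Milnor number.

The Hessian of f at 0 has rank 0. Corank 2; j^3 = (2*x + y)^3 is a perfect cube, so E-series; the 5-jet and mu = 8 give E_8.

Type E_{8}, Milnor number mu = 8.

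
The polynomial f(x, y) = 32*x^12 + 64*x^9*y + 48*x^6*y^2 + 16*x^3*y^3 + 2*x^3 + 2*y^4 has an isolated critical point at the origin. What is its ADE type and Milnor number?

Type E_{6}, Milnor number mu = 6.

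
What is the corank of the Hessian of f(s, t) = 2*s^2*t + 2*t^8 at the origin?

2

Hessian at 0 has rank 0.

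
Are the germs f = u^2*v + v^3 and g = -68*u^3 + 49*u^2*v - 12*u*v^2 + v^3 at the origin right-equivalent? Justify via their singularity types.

Yes.

The Hessian of f at 0 has rank 0. Corank 2; j^3 = v*(u^2 + v^2) splits into three distinct lines over C (the quadratic factor has nonzero discriminant), so D_4. The Hessian of g at 0 has rank 0. Corank 2; j^3 = -(4*u - v)*(17*u^2 - 8*u*v + v^2) splits into three distinct lines over C (the quadratic factor has nonzero discriminant), so D_4. Both have type D_4, hence right-equivalent.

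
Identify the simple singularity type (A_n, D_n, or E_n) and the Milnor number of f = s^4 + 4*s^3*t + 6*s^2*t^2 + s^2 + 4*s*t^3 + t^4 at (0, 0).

Type A_{3}, Milnor number mu = 3.

The Hessian of f at 0 is [[2, 0], [0, 0]] with rank 1, so corank 1. A Groebner basis of the Jacobian ideal J(f) in C{s,t} is {t^3, s}; counting standard monomials gives mu = 3. Corank 1: A-series; mu = 3 gives A_3.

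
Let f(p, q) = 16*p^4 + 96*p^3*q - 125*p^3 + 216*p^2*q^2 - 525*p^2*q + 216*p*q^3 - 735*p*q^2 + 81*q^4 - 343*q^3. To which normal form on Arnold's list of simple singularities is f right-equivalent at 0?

The Hessian of f at 0 is [[0, 0], [0, 0]] with rank 0, so corank 2. A Groebner basis of the Jacobian ideal J(f) in C{p,q} is {q^4, p*q^2 + 43*q^3/30, p^2 + 14*p*q/5 + 49*q^2/25}; counting standard monomials gives mu = 6. Corank 2; j^3 = -(5*p + 7*q)^3 is a perfect cube, so E-series; the 4-jet and mu = 6 give E_6.

E_6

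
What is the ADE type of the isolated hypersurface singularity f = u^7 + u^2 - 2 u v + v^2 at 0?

The Hessian of f at 0 has rank 1. Corank 1: A-series; mu = 6 gives A_6.

A_6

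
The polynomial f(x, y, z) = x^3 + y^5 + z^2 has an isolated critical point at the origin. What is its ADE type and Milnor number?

Type E_8, Milnor number mu = 8.

The Hessian of f at 0 is [[0, 0, 0], [0, 0, 0], [0, 0, 2]] with rank 1, so corank 2. A Groebner basis of the Jacobian ideal J(f) in C{x,y,z} is {y^4, x^2, z}; counting standard monomials gives mu = 8. Corank 2; j^3 = x^3 is a perfect cube, so E-series; the 5-jet and mu = 8 give E_8.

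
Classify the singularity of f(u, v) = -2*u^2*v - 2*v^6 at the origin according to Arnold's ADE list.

D_7

The Hessian of f at 0 is [[0, 0], [0, 0]] with rank 0, so corank 2. A Groebner basis of the Jacobian ideal J(f) in C{u,v} is {u^2/6 + v^5, u^3, u*v}; counting standard monomials gives mu = 7. Corank 2; j^3 = -2*u^2*v has shape L^2 M (L != M), so D-series; mu = 7 gives D_7.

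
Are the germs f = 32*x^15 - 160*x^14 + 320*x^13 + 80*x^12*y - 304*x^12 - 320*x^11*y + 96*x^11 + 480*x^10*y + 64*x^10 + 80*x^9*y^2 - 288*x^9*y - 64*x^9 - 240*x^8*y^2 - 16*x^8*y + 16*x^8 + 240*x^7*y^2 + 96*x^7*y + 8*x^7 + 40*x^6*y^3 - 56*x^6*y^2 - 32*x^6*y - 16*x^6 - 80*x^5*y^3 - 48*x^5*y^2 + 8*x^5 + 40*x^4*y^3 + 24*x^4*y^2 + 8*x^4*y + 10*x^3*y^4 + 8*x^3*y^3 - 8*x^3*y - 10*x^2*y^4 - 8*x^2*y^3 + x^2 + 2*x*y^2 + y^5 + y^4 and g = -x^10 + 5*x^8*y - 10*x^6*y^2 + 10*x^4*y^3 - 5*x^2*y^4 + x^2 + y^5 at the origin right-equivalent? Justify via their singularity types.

The Hessian of f at 0 has rank 1. Corank 1: A-series; mu = 4 gives A_4. The Hessian of g at 0 has rank 1. Corank 1: A-series; mu = 4 gives A_4. Both have type A_4, hence right-equivalent.

Yes.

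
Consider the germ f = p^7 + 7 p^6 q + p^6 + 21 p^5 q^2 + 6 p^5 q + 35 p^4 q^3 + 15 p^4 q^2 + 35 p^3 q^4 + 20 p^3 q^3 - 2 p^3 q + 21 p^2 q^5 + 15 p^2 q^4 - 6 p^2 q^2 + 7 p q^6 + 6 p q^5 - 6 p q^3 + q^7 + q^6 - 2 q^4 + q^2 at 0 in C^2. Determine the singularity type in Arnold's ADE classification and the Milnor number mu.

The Hessian of f at 0 has rank 1. Corank 1: A-series; mu = 6 gives A_6.

Type A_{6}, Milnor number mu = 6.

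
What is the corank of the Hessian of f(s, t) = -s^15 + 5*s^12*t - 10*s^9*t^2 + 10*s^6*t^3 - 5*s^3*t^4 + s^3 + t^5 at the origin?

Hessian at 0 has rank 0.

2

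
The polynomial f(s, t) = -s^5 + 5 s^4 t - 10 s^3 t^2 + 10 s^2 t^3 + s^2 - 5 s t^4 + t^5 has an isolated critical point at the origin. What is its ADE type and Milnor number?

The Hessian of f at 0 is [[2, 0], [0, 0]] with rank 1, so corank 1. A Groebner basis of the Jacobian ideal J(f) in C{s,t} is {t^4, s}; counting standard monomials gives mu = 4. Corank 1: A-series; mu = 4 gives A_4.

Type A4, Milnor number mu = 4.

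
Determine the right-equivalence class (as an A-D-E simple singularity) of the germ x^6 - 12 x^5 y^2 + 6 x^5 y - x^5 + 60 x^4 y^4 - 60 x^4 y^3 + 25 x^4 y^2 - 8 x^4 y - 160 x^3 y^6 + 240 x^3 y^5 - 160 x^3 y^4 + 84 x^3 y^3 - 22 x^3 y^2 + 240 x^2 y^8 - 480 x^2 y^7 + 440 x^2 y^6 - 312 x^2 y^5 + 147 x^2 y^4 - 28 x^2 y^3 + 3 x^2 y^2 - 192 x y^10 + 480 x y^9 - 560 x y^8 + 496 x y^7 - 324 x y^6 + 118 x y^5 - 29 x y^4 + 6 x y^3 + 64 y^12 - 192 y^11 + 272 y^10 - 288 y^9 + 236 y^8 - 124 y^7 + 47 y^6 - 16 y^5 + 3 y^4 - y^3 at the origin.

E_{8}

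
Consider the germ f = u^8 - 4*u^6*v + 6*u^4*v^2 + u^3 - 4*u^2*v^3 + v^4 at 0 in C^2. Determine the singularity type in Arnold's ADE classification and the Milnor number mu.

Type E_6, Milnor number mu = 6.

The Hessian of f at 0 is [[0, 0], [0, 0]] with rank 0, so corank 2. A Groebner basis of the Jacobian ideal J(f) in C{u,v} is {v^3, u^2}; counting standard monomials gives mu = 6. Corank 2; j^3 = u^3 is a perfect cube, so E-series; the 4-jet and mu = 6 give E_6.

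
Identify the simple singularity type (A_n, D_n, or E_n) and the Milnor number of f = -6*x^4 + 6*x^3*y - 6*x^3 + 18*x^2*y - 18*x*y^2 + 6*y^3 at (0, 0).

Type E7, Milnor number mu = 7.

The Hessian of f at 0 has rank 0. Corank 2; j^3 = -6*(x - y)^3 is a perfect cube, so E-series; the 4-jet and mu = 7 give E_7.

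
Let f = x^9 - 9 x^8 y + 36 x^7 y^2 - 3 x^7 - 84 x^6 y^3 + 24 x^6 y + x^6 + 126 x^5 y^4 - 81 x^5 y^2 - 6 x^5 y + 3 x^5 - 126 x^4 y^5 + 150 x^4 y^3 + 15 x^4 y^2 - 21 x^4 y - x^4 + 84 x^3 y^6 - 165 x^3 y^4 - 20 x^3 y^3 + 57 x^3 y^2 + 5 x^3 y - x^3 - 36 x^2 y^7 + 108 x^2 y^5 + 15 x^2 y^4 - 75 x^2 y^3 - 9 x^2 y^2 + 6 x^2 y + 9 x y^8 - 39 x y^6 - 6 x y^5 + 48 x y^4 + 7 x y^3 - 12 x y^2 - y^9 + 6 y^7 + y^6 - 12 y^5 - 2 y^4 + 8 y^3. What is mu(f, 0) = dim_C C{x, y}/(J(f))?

7

The Hessian of f at 0 has rank 0. Corank 2; j^3 = -(x - 2*y)^3 is a perfect cube, so E-series; the 4-jet and mu = 7 give E_7.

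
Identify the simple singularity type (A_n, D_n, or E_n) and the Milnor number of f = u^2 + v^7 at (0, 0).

Type A6, Milnor number mu = 6.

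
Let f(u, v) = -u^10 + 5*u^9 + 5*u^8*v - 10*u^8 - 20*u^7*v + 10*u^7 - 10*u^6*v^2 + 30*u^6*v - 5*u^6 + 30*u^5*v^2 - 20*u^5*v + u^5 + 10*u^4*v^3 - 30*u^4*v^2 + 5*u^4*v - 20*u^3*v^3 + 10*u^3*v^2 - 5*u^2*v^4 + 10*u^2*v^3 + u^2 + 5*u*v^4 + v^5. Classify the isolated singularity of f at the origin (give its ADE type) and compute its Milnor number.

The Hessian of f at 0 has rank 1. Corank 1: A-series; mu = 4 gives A_4.

Type A4, Milnor number mu = 4.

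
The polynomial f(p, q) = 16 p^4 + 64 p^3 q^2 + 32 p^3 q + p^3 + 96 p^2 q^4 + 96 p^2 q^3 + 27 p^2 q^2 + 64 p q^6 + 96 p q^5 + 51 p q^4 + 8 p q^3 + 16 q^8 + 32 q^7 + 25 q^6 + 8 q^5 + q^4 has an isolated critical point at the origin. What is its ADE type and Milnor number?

The Hessian of f at 0 has rank 0. Corank 2; j^3 = p^3 is a perfect cube, so E-series; the 4-jet and mu = 6 give E_6.

Type E6, Milnor number mu = 6.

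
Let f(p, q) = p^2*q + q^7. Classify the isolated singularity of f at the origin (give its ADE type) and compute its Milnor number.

The Hessian of f at 0 has rank 0. Corank 2; j^3 = p^2*q has shape L^2 M (L != M), so D-series; mu = 8 gives D_8.

Type D_8, Milnor number mu = 8.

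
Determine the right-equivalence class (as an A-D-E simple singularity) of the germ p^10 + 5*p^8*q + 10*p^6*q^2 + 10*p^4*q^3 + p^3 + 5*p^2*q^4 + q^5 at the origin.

The Hessian of f at 0 is [[0, 0], [0, 0]] with rank 0, so corank 2. A Groebner basis of the Jacobian ideal J(f) in C{p,q} is {q^4, p^2}; counting standard monomials gives mu = 8. Corank 2; j^3 = p^3 is a perfect cube, so E-series; the 5-jet and mu = 8 give E_8.

E8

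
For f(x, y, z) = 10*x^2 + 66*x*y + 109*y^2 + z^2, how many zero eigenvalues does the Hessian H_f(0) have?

0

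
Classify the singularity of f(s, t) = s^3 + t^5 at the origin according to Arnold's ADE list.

E_{8}

The Hessian of f at 0 has rank 0. Corank 2; j^3 = s^3 is a perfect cube, so E-series; the 5-jet and mu = 8 give E_8.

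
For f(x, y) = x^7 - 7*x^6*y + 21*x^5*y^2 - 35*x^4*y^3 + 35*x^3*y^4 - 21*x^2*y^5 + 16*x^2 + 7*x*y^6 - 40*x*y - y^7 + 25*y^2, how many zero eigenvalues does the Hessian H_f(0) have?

The Hessian at 0 is [[32, -40], [-40, 50]] of rank 1; hence corank 1.

1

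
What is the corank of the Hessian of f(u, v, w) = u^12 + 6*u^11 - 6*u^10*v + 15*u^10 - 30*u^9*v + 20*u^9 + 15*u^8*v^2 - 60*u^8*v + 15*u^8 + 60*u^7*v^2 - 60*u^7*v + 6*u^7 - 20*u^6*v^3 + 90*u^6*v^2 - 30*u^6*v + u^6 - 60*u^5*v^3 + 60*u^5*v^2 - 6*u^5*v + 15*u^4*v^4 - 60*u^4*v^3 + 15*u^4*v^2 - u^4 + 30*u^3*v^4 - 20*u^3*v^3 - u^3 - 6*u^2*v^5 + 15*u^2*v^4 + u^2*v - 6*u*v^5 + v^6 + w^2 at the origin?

2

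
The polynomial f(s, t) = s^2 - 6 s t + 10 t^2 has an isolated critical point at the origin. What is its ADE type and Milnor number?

The Hessian of f at 0 is [[2, -6], [-6, 20]] with rank 2, so corank 0. A Groebner basis of the Jacobian ideal J(f) in C{s,t} is {s, t}; counting standard monomials gives mu = 1. Corank 0: nondegenerate Morse point, so A_1.

Type A_1, Milnor number mu = 1.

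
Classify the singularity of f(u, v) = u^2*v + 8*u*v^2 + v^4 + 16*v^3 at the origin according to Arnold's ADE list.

D5

The Hessian of f at 0 has rank 0. Corank 2; j^3 = v*(u + 4*v)^2 has shape L^2 M (L != M), so D-series; mu = 5 gives D_5.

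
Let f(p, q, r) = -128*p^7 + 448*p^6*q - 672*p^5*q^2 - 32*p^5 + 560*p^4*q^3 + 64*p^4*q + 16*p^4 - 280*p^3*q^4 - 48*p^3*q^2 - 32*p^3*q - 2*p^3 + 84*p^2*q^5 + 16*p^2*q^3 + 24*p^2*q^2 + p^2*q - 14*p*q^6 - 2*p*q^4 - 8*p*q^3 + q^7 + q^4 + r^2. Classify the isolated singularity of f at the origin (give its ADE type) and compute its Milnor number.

Type D_5, Milnor number mu = 5.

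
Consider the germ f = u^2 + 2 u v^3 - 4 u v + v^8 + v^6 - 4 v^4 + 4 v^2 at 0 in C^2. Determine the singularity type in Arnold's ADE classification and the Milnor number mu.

The Hessian of f at 0 has rank 1. Corank 1: A-series; mu = 7 gives A_7.

Type A_7, Milnor number mu = 7.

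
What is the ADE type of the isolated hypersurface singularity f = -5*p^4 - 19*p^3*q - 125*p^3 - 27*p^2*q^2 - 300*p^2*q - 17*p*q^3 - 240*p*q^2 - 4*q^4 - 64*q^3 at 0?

The Hessian of f at 0 is [[0, 0], [0, 0]] with rank 0, so corank 2. A Groebner basis of the Jacobian ideal J(f) in C{p,q} is {1171875*p^2 + 1875000*p*q + q^4 + 125*q^3 + 750000*q^2, p^3 + 2700*p^2 + 4320*p*q + 4*q^3/5 + 1728*q^2, p^2*q - 2125*p^2 - 3400*p*q - 13*q^3/15 - 1360*q^2, 1250*p^2 + p*q^2 + 2000*p*q + 14*q^3/15 + 800*q^2}; counting standard monomials gives mu = 7. Corank 2; j^3 = -(5*p + 4*q)^3 is a perfect cube, so E-series; the 4-jet and mu = 7 give E_7.

E_7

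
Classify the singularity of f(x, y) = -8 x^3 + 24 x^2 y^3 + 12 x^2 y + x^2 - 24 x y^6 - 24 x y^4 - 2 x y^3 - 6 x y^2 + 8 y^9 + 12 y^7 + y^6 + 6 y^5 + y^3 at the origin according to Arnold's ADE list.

A2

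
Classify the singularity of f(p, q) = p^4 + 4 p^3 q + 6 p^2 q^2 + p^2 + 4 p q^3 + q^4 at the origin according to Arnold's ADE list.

The Hessian of f at 0 is [[2, 0], [0, 0]] with rank 1, so corank 1. A Groebner basis of the Jacobian ideal J(f) in C{p,q} is {q^3, p}; counting standard monomials gives mu = 3. Corank 1: A-series; mu = 3 gives A_3.

A_3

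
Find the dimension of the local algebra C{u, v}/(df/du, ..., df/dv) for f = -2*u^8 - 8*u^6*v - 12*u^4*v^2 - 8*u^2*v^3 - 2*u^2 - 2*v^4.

3

The Hessian of f at 0 has rank 1. Corank 1: A-series; mu = 3 gives A_3.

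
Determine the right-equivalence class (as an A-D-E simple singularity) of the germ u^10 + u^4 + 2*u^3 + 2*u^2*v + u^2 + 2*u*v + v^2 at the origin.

A9

The Hessian of f at 0 has rank 1. Corank 1: A-series; mu = 9 gives A_9.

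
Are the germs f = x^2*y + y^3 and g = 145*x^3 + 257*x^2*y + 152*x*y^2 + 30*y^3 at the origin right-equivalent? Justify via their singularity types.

Yes.

The Hessian of f at 0 has rank 0. Corank 2; j^3 = y*(x^2 + y^2) splits into three distinct lines over C (the quadratic factor has nonzero discriminant), so D_4. The Hessian of g at 0 has rank 0. Corank 2; j^3 = (5*x + 3*y)*(29*x^2 + 34*x*y + 10*y^2) splits into three distinct lines over C (the quadratic factor has nonzero discriminant), so D_4. Both have type D_4, hence right-equivalent.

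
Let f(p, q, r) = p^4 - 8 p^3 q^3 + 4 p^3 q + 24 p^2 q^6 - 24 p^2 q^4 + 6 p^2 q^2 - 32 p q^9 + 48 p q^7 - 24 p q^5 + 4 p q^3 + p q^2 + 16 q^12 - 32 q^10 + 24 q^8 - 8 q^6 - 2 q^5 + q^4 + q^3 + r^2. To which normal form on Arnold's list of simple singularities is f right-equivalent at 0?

The Hessian of f at 0 is [[0, 0, 0], [0, 0, 0], [0, 0, 2]] with rank 1, so corank 2. A Groebner basis of the Jacobian ideal J(f) in C{p,q,r} is {p^3 + q^2/4, q^3, p*q + q^2, r}; counting standard monomials gives mu = 5. Corank 2; j^3 = q^2*(p + q) has shape L^2 M (L != M), so D-series; mu = 5 gives D_5.

D5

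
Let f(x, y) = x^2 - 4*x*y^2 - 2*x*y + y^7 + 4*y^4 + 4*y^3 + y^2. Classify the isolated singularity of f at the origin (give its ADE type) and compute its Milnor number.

The Hessian of f at 0 has rank 1. Corank 1: A-series; mu = 6 gives A_6.

Type A6, Milnor number mu = 6.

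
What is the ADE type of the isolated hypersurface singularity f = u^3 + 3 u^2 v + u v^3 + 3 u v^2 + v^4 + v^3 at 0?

E_7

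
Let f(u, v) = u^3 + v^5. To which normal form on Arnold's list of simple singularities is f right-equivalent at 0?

The Hessian of f at 0 is [[0, 0], [0, 0]] with rank 0, so corank 2. A Groebner basis of the Jacobian ideal J(f) in C{u,v} is {v^4, u^2}; counting standard monomials gives mu = 8. Corank 2; j^3 = u^3 is a perfect cube, so E-series; the 5-jet and mu = 8 give E_8.

E8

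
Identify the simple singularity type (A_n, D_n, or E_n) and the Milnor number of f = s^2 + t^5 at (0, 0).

The Hessian of f at 0 is [[2, 0], [0, 0]] with rank 1, so corank 1. A Groebner basis of the Jacobian ideal J(f) in C{s,t} is {t^4, s}; counting standard monomials gives mu = 4. Corank 1: A-series; mu = 4 gives A_4.

Type A4, Milnor number mu = 4.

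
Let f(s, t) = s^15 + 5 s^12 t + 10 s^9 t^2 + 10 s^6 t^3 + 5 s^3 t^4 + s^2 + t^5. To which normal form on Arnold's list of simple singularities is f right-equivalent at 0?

A4

The Hessian of f at 0 is [[2, 0], [0, 0]] with rank 1, so corank 1. A Groebner basis of the Jacobian ideal J(f) in C{s,t} is {t^4, s}; counting standard monomials gives mu = 4. Corank 1: A-series; mu = 4 gives A_4.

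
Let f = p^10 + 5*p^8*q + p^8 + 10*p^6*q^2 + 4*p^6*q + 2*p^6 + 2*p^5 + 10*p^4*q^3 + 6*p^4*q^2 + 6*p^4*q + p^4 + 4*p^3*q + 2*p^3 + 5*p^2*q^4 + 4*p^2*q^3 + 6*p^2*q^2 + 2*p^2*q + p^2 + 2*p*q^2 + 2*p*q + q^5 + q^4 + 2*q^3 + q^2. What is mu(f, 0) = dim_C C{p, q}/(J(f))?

4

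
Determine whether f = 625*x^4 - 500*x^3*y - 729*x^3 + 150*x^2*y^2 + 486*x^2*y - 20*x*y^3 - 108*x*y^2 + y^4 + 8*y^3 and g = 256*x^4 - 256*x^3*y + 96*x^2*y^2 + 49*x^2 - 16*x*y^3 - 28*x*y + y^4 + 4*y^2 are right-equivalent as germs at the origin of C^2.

The Hessian of f at 0 is [[0, 0], [0, 0]] with rank 0, so corank 2. A Groebner basis of the Jacobian ideal J(f) in C{x,y} is {y^4, x*y^2 - 29*y^3/135, x^2 - 4*x*y/9 + 4*y^2/81}; counting standard monomials gives mu = 6. Corank 2; j^3 = -(9*x - 2*y)^3 is a perfect cube, so E-series; the 4-jet and mu = 6 give E_6. The Hessian of g at 0 is [[98, -28], [-28, 8]] with rank 1, so corank 1. A Groebner basis of the Jacobian ideal J(g) in C{x,y} is {y^3, x - 2*y/7}; counting standard monomials gives mu = 3. Corank 1: A-series; mu = 3 gives A_3. f is E_6 but g is A_3, hence not right-equivalent.

No.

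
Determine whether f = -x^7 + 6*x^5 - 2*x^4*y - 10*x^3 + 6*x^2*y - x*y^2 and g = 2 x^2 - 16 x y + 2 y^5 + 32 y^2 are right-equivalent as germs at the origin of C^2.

No.

The Hessian of f at 0 has rank 0. Corank 2; j^3 = -x*(10*x^2 - 6*x*y + y^2) splits into three distinct lines over C (the quadratic factor has nonzero discriminant), so D_4. The Hessian of g at 0 has rank 1. Corank 1: A-series; mu = 4 gives A_4. f is D_4 but g is A_4, hence not right-equivalent.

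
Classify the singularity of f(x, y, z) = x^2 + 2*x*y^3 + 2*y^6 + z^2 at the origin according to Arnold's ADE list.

The Hessian of f at 0 is [[2, 0, 0], [0, 0, 0], [0, 0, 2]] with rank 2, so corank 1. A Groebner basis of the Jacobian ideal J(f) in C{x,y,z} is {x*y^2, x + y^3, x^2, z}; counting standard monomials gives mu = 5. Corank 1: A-series; mu = 5 gives A_5.

A5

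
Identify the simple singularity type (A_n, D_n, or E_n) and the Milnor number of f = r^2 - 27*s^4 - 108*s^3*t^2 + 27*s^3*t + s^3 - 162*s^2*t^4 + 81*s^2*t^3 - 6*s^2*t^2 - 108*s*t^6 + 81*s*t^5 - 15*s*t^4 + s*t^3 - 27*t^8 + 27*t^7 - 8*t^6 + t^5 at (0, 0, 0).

Type E_7, Milnor number mu = 7.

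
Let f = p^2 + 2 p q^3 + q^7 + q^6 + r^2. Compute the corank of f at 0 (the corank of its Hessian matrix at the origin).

The Hessian at 0 is [[2, 0, 0], [0, 0, 0], [0, 0, 2]] of rank 2; hence corank 1.

1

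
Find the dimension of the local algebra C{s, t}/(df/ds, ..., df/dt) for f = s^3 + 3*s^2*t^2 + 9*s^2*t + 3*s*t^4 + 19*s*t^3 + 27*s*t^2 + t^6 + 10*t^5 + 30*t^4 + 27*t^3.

7

The Hessian of f at 0 is [[0, 0], [0, 0]] with rank 0, so corank 2. A Groebner basis of the Jacobian ideal J(f) in C{s,t} is {-s^2 - 6*s*t + t^4 - t^3/3 - 9*t^2, s^3 + 24*s^2 + 144*s*t + 35*t^3 + 216*t^2, s^2*t - 17*s^2/3 - 34*s*t - 98*t^3/9 - 51*t^2, s^2 + s*t^2 + 6*s*t + 10*t^3/3 + 9*t^2}; counting standard monomials gives mu = 7. Corank 2; j^3 = (s + 3*t)^3 is a perfect cube, so E-series; the 4-jet and mu = 7 give E_7.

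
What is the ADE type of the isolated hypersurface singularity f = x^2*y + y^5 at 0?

The Hessian of f at 0 has rank 0. Corank 2; j^3 = x^2*y has shape L^2 M (L != M), so D-series; mu = 6 gives D_6.

D_{6}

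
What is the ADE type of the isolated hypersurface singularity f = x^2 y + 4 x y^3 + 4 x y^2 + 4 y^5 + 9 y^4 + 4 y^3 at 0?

D_5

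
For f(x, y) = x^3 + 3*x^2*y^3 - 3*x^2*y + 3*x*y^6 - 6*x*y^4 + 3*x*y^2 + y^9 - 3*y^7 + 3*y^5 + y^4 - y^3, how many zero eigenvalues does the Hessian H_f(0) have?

2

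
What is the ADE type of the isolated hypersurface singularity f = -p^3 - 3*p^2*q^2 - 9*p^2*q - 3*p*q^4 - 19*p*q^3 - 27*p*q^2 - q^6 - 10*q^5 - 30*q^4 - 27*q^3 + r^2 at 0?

E_7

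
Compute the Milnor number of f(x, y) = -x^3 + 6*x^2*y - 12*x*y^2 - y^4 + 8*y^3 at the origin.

6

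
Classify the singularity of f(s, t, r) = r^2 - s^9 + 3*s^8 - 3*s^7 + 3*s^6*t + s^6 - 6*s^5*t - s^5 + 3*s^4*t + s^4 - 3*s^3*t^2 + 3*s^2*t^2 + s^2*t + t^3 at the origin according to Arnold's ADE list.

The Hessian of f at 0 is [[0, 0, 0], [0, 0, 0], [0, 0, 2]] with rank 1, so corank 2. A Groebner basis of the Jacobian ideal J(f) in C{s,t,r} is {t^3, s^2 + 3*t^2, s*t, r}; counting standard monomials gives mu = 4. Corank 2; j^3 = t*(s^2 + t^2) splits into three distinct lines over C (the quadratic factor has nonzero discriminant), so D_4.

D_4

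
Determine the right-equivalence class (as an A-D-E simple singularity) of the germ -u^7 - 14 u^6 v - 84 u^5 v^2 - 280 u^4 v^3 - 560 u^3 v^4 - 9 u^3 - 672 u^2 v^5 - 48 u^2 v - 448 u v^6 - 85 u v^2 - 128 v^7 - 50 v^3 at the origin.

The Hessian of f at 0 has rank 0. Corank 2; j^3 = -(u + 2*v)*(3*u + 5*v)^2 has shape L^2 M (L != M), so D-series; mu = 8 gives D_8.

D_8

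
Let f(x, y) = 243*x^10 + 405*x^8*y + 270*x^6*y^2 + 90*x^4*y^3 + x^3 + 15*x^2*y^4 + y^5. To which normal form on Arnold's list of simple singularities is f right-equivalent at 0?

E_8

The Hessian of f at 0 has rank 0. Corank 2; j^3 = x^3 is a perfect cube, so E-series; the 5-jet and mu = 8 give E_8.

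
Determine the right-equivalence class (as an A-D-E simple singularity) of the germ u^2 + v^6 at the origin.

A_5

The Hessian of f at 0 has rank 1. Corank 1: A-series; mu = 5 gives A_5.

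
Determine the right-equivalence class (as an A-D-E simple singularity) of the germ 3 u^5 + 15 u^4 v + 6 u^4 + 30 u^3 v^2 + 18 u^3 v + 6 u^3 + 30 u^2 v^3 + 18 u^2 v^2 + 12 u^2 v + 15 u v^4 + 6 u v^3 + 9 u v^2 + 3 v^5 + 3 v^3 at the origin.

The Hessian of f at 0 is [[0, 0], [0, 0]] with rank 0, so corank 2. A Groebner basis of the Jacobian ideal J(f) in C{u,v} is {v^3, u^2 - 3*v^2/2, u*v + 3*v^2/2}; counting standard monomials gives mu = 4. Corank 2; j^3 = 3*(u + v)*(2*u^2 + 2*u*v + v^2) splits into three distinct lines over C (the quadratic factor has nonzero discriminant), so D_4.

D_4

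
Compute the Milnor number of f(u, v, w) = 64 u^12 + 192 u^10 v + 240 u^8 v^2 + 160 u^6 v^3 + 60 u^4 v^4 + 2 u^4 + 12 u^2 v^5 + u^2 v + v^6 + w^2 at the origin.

The Hessian of f at 0 is [[0, 0, 0], [0, 0, 0], [0, 0, 2]] with rank 1, so corank 2. A Groebner basis of the Jacobian ideal J(f) in C{u,v,w} is {u^2/6 + v^5, u^3, u*v, w}; counting standard monomials gives mu = 7. Corank 2; j^3 = u^2*v has shape L^2 M (L != M), so D-series; mu = 7 gives D_7.

7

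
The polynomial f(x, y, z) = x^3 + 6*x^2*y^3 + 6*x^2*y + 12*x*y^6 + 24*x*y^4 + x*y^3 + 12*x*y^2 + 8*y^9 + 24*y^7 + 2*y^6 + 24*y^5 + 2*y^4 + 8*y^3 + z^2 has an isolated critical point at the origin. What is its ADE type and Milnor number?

Type E7, Milnor number mu = 7.

The Hessian of f at 0 has rank 1. Corank 2; j^3 = (x + 2*y)^3 is a perfect cube, so E-series; the 4-jet and mu = 7 give E_7.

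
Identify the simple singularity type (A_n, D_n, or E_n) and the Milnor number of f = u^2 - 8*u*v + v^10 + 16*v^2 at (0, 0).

The Hessian of f at 0 is [[2, -8], [-8, 32]] with rank 1, so corank 1. A Groebner basis of the Jacobian ideal J(f) in C{u,v} is {v^9, u - 4*v}; counting standard monomials gives mu = 9. Corank 1: A-series; mu = 9 gives A_9.

Type A9, Milnor number mu = 9.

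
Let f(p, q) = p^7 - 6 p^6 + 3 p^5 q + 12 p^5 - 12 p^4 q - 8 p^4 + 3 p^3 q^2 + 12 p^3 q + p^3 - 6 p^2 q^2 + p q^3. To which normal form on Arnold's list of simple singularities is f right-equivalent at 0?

The Hessian of f at 0 is [[0, 0], [0, 0]] with rank 0, so corank 2. A Groebner basis of the Jacobian ideal J(f) in C{p,q} is {3*p^2/4 + q^4 + q^3/4, p^3, p^2*q - p^2/4 - q^3/12, -p^2 + p*q^2 - q^3/3}; counting standard monomials gives mu = 7. Corank 2; j^3 = p^3 is a perfect cube, so E-series; the 4-jet and mu = 7 give E_7.

E_7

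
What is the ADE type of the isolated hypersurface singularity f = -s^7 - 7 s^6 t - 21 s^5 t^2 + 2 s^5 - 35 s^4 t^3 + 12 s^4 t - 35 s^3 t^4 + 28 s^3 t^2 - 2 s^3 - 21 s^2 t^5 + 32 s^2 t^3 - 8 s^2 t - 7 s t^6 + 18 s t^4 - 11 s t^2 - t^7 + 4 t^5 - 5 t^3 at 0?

D_{4}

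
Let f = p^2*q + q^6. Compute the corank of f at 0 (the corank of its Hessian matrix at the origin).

2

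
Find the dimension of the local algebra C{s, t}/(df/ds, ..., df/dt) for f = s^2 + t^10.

9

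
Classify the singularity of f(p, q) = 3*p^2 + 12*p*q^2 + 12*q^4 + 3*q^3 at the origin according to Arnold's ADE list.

The Hessian of f at 0 has rank 1. Corank 1: A-series; mu = 2 gives A_2.

A2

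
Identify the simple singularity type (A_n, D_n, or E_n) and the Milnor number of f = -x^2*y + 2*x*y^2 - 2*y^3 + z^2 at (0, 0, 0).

The Hessian of f at 0 is [[0, 0, 0], [0, 0, 0], [0, 0, 2]] with rank 1, so corank 2. A Groebner basis of the Jacobian ideal J(f) in C{x,y,z} is {y^3, x^2 + 2*y^2, x*y - y^2, z}; counting standard monomials gives mu = 4. Corank 2; j^3 = -y*(x^2 - 2*x*y + 2*y^2) splits into three distinct lines over C (the quadratic factor has nonzero discriminant), so D_4.

Type D4, Milnor number mu = 4.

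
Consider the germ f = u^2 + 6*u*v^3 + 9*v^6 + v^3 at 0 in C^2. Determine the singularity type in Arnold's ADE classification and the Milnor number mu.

Type A2, Milnor number mu = 2.

The Hessian of f at 0 has rank 1. Corank 1: A-series; mu = 2 gives A_2.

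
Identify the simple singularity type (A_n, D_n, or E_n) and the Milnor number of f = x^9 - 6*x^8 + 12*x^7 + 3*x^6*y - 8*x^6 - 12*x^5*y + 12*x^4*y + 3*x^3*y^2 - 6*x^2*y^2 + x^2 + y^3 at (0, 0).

Type A2, Milnor number mu = 2.

The Hessian of f at 0 has rank 1. Corank 1: A-series; mu = 2 gives A_2.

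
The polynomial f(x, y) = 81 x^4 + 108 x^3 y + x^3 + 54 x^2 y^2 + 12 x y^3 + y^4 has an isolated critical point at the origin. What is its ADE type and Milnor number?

The Hessian of f at 0 has rank 0. Corank 2; j^3 = x^3 is a perfect cube, so E-series; the 4-jet and mu = 6 give E_6.

Type E_6, Milnor number mu = 6.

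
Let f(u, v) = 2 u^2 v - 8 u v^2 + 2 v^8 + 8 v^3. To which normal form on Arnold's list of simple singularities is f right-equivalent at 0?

D_{9}

The Hessian of f at 0 has rank 0. Corank 2; j^3 = 2*v*(u - 2*v)^2 has shape L^2 M (L != M), so D-series; mu = 9 gives D_9.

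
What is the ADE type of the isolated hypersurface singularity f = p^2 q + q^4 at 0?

D_5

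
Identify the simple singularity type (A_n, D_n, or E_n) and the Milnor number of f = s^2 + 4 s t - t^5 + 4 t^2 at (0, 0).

Type A_4, Milnor number mu = 4.

The Hessian of f at 0 has rank 1. Corank 1: A-series; mu = 4 gives A_4.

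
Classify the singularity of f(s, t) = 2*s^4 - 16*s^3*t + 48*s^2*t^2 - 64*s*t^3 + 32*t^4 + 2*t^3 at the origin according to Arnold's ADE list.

E_{6}

The Hessian of f at 0 is [[0, 0], [0, 0]] with rank 0, so corank 2. A Groebner basis of the Jacobian ideal J(f) in C{s,t} is {s^3 - 6*s^2*t, t^2}; counting standard monomials gives mu = 6. Corank 2; j^3 = 2*t^3 is a perfect cube, so E-series; the 4-jet and mu = 6 give E_6.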